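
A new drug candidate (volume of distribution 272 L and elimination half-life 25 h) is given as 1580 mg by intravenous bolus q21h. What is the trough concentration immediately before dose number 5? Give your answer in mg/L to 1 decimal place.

f = (1/2)^(τ/t½) = (1/2)^(21/25) ≈ 0.5586.
C₀ = D/Vd = 1580/272 ≈ 5.809 mg/L.
Before the 5th dose, 4 doses have been given. Superposition: Cmin = C₀·(f + f² + … + f^4).
≈ 5.809 × (0.5586 + 0.3120 + 0.1743 + 0.0974) ≈ 5.809 × 1.1423 ≈ 6.636 mg/L.

6.6 mg/L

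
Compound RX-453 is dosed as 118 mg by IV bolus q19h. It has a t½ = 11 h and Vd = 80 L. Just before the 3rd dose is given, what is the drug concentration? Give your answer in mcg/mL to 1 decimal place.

0.6 mcg/mL

f = (1/2)^(τ/t½) = (1/2)^(19/11) ≈ 0.3020.
C₀ = D/Vd = 118/80 ≈ 1.475 mcg/mL.
Before the 3rd dose, 2 doses have been given. Superposition: Cmin = C₀·(f + f²).
≈ 1.475 × (0.3020 + 0.0912) ≈ 1.475 × 0.3932 ≈ 0.580 mcg/mL.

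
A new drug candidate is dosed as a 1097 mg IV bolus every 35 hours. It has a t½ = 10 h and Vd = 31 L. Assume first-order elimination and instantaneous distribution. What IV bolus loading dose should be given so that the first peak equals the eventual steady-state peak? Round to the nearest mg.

1203 mg

f = (1/2)^(35/10) ≈ 0.088388; accumulation ratio R = 1/(1−f) ≈ 1.09696.
Loading dose to hit Cmax,ss on first dose: D_load = D_maint·R ≈ 1097 × 1.09696 ≈ 1203.37 mg.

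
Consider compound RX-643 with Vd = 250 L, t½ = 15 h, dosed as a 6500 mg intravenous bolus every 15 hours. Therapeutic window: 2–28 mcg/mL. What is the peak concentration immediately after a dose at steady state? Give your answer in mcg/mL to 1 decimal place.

52.0 mcg/mL

The dosing interval is 1 half-life, so f = 2^(−1) = 0.5.
At steady state, R = 1/(1 − 0.5) = 2/1.
Single-dose peak C₀ = D/Vd = 6500/250 = 26 mcg/mL.
Steady-state peak Cmax,ss = C₀·R = 26 × 2/1 ≈ 52.000 mcg/mL.
Peak 52.0 mcg/mL vs MTC 28 mcg/mL: exceeds toxic threshold.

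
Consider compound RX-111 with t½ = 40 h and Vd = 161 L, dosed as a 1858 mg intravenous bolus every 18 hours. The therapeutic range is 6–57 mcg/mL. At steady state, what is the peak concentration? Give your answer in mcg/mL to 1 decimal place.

τ/t½ = 18/40 ≈ 0.45, so fraction remaining f = (1/2)^(18/40) ≈ 0.7320.
At steady state, accumulation factor R = 1/(1 − e^(−kτ)) ≈ 3.7313.
Each bolus raises the concentration by D/Vd = 1858/161 ≈ 11.540 mcg/mL.
Steady-state peak Cmax,ss = C₀·R ≈ 11.540 × 3.7313 ≈ 43.059 mcg/mL.
Peak 43.1 mcg/mL vs MTC 57 mcg/mL: below toxic threshold.

43.1 mcg/mL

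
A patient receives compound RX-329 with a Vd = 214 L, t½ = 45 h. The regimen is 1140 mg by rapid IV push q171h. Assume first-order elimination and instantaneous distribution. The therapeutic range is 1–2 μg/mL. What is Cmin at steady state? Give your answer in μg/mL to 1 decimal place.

τ/t½ = 171/45 ≈ 3.8, so fraction remaining f = (1/2)^(171/45) ≈ 0.0718.
Accumulation ratio R = 1/(1 − f) ≈ 1/0.9282 ≈ 1.0774.
Single-dose peak C₀ = D/Vd = 1140/214 ≈ 5.327 μg/mL.
Steady-state peak Cmax,ss = C₀·R ≈ 5.327 × 1.0774 ≈ 5.739 μg/mL.
One interval later, Cmin,ss = Cmax,ss·e^(−kτ) ≈ 5.739 × 0.0718 ≈ 0.412 μg/mL.
Trough 0.4 μg/mL vs MEC 1 μg/mL: subtherapeutic.

0.4 μg/mL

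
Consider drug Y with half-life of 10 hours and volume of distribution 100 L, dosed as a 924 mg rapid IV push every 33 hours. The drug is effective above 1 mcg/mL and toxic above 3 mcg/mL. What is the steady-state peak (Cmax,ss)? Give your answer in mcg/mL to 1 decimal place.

10.3 mcg/mL

k = ln2/t½ = ln2/10 ≈ 0.069315 h⁻¹; fraction remaining f = e^(−kτ) = e^(−0.069315×33) ≈ 0.1015.
Accumulation ratio R = 1/(1 − f) ≈ 1/0.8985 ≈ 1.1130.
Each bolus raises the concentration by D/Vd = 924/100 ≈ 9.240 mcg/mL.
Steady-state peak Cmax,ss = C₀·R ≈ 9.240 × 1.1130 ≈ 10.284 mcg/mL.
Peak 10.3 mcg/mL vs MTC 3 mcg/mL: exceeds toxic threshold.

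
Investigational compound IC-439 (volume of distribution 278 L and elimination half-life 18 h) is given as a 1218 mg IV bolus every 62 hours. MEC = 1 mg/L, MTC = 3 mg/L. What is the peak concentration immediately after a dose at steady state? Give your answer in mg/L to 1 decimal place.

4.8 mg/L

Over one 62-h interval, 62/18 ≈ 3.4444 half-lives elapse, leaving f ≈ 0.0919 of each dose.
Accumulation ratio R = 1/(1 − f) ≈ 1/0.9081 ≈ 1.1012.
Each bolus raises the concentration by D/Vd = 1218/278 ≈ 4.381 mg/L.
Steady-state peak Cmax,ss = C₀·R ≈ 4.381 × 1.1012 ≈ 4.824 mg/L.
Peak 4.8 mg/L vs MTC 3 mg/L: exceeds toxic threshold.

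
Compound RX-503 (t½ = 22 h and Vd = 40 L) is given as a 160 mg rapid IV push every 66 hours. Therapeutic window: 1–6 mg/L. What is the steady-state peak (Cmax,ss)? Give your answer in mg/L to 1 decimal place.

4.6 mg/L

The dosing interval is 3 half-lives, so f = 2^(−3) = 0.125.
At steady state, R = 1/(1 − 0.125) = 8/7.
Single-dose peak C₀ = D/Vd = 160/40 = 4 mg/L.
Steady-state peak Cmax,ss = C₀·R = 4 × 8/7 ≈ 4.571 mg/L.
Peak 4.6 mg/L vs MTC 6 mg/L: below toxic threshold.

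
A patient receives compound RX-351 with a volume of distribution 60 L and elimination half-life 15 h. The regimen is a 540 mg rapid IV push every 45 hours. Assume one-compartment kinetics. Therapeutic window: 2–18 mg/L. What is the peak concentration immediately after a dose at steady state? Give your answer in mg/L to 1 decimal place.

10.3 mg/L

The dosing interval is 3 half-lives, so f = 2^(−3) = 0.125.
At steady state, R = 1/(1 − 0.125) = 8/7.
Single-dose peak C₀ = D/Vd = 540/60 = 9 mg/L.
Steady-state peak Cmax,ss = C₀·R = 9 × 8/7 ≈ 10.286 mg/L.
Peak 10.3 mg/L vs MTC 18 mg/L: below toxic threshold.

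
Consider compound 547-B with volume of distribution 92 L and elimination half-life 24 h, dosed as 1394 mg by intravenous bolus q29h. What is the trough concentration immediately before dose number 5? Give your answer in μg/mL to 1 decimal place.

11.2 μg/mL

f = (1/2)^(τ/t½) = (1/2)^(29/24) ≈ 0.4328.
C₀ = D/Vd = 1394/92 ≈ 15.152 μg/mL.
Before the 5th dose, 4 doses have been given. Superposition: Cmin = C₀·(f + f² + … + f^4).
≈ 15.152 × (0.4328 + 0.1873 + 0.0811 + 0.0351) ≈ 15.152 × 0.7363 ≈ 11.156 μg/mL.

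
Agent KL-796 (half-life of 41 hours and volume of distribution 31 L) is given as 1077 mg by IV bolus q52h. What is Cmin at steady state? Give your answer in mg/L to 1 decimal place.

τ/t½ = 52/41 ≈ 1.2683, so fraction remaining f = (1/2)^(52/41) ≈ 0.4152.
At steady state, accumulation factor R = 1/(1 − e^(−kτ)) ≈ 1.7100.
Single-dose peak C₀ = D/Vd = 1077/31 ≈ 34.742 mg/L.
Steady-state peak Cmax,ss = C₀·R ≈ 34.742 × 1.7100 ≈ 59.409 mg/L.
One interval later, Cmin,ss = Cmax,ss·e^(−kτ) ≈ 59.409 × 0.4152 ≈ 24.667 mg/L.

24.7 mg/L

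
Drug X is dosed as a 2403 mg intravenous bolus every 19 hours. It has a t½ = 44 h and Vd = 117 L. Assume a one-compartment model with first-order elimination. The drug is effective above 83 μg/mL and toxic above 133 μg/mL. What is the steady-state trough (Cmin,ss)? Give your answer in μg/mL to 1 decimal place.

k = ln2/t½ = ln2/44 ≈ 0.015753 h⁻¹; fraction remaining f = e^(−kτ) = e^(−0.015753×19) ≈ 0.7413.
Single-dose peak C₀ = D/Vd = 2403/117 ≈ 20.538 μg/mL.
Steady-state trough Cmin,ss = C₀·f/(1−f) ≈ 20.538 × 0.7413/0.2587 ≈ 58.851 μg/mL.
Trough 58.9 μg/mL vs MEC 83 μg/mL: subtherapeutic.

58.9 μg/mL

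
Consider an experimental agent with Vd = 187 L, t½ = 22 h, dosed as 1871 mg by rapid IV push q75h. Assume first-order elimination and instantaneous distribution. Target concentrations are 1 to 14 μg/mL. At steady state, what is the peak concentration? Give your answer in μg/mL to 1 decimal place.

11.0 μg/mL

τ/t½ = 75/22 ≈ 3.4091, so fraction remaining f = (1/2)^(75/22) ≈ 0.0941.
At steady state, accumulation factor R = 1/(1 − e^(−kτ)) ≈ 1.1039.
Single-dose peak C₀ = D/Vd = 1871/187 ≈ 10.005 μg/mL.
Steady-state peak Cmax,ss = C₀·R ≈ 10.005 × 1.1039 ≈ 11.045 μg/mL.
Peak 11.0 μg/mL vs MTC 14 μg/mL: below toxic threshold.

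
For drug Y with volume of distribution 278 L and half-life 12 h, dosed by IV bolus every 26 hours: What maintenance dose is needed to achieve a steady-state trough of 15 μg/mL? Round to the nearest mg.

14553 mg

τ/t½ = 26/12 ≈ 2.1667, so f = (1/2)^(26/12) ≈ 0.222725.
Cmin,ss = (D/Vd)·f/(1−f), so D = Cmin,ss·Vd·(1−f)/f.
D = 15 × 278 × (1−f)/f ≈ 15 × 278 × 3.48984 ≈ 14552.63 mg.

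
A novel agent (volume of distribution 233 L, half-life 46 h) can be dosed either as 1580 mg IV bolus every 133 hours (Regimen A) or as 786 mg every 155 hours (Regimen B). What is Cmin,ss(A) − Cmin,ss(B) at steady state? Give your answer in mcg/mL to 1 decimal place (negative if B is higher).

0.7 mcg/mL

Regimen A: f = (1/2)^(133/46) ≈ 0.1348; Cmin,ss = (1580/233)·f/(1−f) ≈ 1.057 mcg/mL.
Regimen B: f = (1/2)^(155/46) ≈ 0.0968; Cmin,ss = (786/233)·f/(1−f) ≈ 0.362 mcg/mL.
Difference ≈ 1.057 − 0.362 ≈ 0.695 mcg/mL.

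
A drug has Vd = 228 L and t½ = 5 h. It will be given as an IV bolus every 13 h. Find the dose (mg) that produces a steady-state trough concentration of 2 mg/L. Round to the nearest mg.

τ/t½ = 13/5 ≈ 2.6, so f = (1/2)^(13/5) ≈ 0.164938.
Cmin,ss = (D/Vd)·f/(1−f), so D = Cmin,ss·Vd·(1−f)/f.
D = 2 × 228 × (1−f)/f ≈ 2 × 228 × 5.06288 ≈ 2308.67 mg.

2309 mg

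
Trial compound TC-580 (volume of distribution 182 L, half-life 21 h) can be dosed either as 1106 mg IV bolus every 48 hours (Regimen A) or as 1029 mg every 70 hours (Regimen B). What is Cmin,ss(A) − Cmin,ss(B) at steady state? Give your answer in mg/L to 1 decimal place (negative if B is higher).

0.9 mg/L

Regimen A: f = (1/2)^(48/21) ≈ 0.2051; Cmin,ss = (1106/182)·f/(1−f) ≈ 1.568 mg/L.
Regimen B: f = (1/2)^(70/21) ≈ 0.0992; Cmin,ss = (1029/182)·f/(1−f) ≈ 0.623 mg/L.
Difference ≈ 1.568 − 0.623 ≈ 0.945 mg/L.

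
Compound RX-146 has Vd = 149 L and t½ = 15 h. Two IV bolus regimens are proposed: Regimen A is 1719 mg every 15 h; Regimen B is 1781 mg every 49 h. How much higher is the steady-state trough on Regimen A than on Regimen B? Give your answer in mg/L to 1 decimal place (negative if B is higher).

Regimen A: f = (1/2)^(15/15) ≈ 0.5000; Cmin,ss = (1719/149)·f/(1−f) ≈ 11.537 mg/L.
Regimen B: f = (1/2)^(49/15) ≈ 0.1039; Cmin,ss = (1781/149)·f/(1−f) ≈ 1.386 mg/L.
Difference ≈ 11.537 − 1.386 ≈ 10.151 mg/L.

10.2 mg/L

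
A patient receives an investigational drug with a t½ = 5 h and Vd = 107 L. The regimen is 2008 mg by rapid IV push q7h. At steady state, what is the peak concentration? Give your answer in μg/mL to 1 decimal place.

Over one 7-h interval, 7/5 ≈ 1.4 half-lives elapse, leaving f ≈ 0.3789 of each dose.
Accumulation ratio R = 1/(1 − f) ≈ 1/0.6211 ≈ 1.6100.
Each bolus raises the concentration by D/Vd = 2008/107 ≈ 18.766 μg/mL.
Steady-state peak Cmax,ss = C₀·R ≈ 18.766 × 1.6100 ≈ 30.213 μg/mL.

30.2 μg/mL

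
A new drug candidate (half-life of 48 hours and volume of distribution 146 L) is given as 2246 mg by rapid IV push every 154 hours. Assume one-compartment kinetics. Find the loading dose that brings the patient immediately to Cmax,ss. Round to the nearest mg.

f = (1/2)^(154/48) ≈ 0.108192; accumulation ratio R = 1/(1−f) ≈ 1.12132.
Loading dose to hit Cmax,ss on first dose: D_load = D_maint·R ≈ 2246 × 1.12132 ≈ 2518.48 mg.

2518 mg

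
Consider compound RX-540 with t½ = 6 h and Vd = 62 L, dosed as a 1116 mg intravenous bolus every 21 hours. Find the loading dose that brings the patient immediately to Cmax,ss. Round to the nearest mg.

1224 mg

f = (1/2)^(21/6) ≈ 0.088388; accumulation ratio R = 1/(1−f) ≈ 1.09696.
Loading dose to hit Cmax,ss on first dose: D_load = D_maint·R ≈ 1116 × 1.09696 ≈ 1224.21 mg.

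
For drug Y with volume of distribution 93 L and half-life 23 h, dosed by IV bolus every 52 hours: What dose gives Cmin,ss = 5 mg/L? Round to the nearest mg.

1764 mg

τ/t½ = 52/23 ≈ 2.2609, so f = (1/2)^(52/23) ≈ 0.208646.
Cmin,ss = (D/Vd)·f/(1−f), so D = Cmin,ss·Vd·(1−f)/f.
D = 5 × 93 × (1−f)/f ≈ 5 × 93 × 3.79281 ≈ 1763.66 mg.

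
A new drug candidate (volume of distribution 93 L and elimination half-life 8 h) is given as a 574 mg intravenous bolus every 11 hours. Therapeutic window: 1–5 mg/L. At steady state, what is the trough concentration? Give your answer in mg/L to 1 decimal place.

k = ln2/t½ = ln2/8 ≈ 0.086643 h⁻¹; fraction remaining f = e^(−kτ) = e^(−0.086643×11) ≈ 0.3856.
Single-dose peak C₀ = D/Vd = 574/93 ≈ 6.172 mg/L.
Steady-state trough Cmin,ss = C₀·f/(1−f) ≈ 6.172 × 0.3856/0.6144 ≈ 3.874 mg/L.
Trough 3.9 mg/L vs MEC 1 mg/L: adequate.

3.9 mg/L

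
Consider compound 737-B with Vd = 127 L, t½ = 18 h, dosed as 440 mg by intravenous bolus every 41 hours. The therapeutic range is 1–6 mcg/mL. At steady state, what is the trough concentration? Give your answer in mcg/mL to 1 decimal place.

k = ln2/t½ = ln2/18 ≈ 0.038508 h⁻¹; fraction remaining f = e^(−kτ) = e^(−0.038508×41) ≈ 0.2062.
Each bolus raises the concentration by D/Vd = 440/127 ≈ 3.465 mcg/mL.
Steady-state trough Cmin,ss = C₀·f/(1−f) ≈ 3.465 × 0.2062/0.7938 ≈ 0.900 mcg/mL.
Trough 0.9 mcg/mL vs MEC 1 mcg/mL: subtherapeutic.

0.9 mcg/mL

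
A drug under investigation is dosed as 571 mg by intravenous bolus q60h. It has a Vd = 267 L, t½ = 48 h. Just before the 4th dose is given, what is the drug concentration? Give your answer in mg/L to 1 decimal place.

f = (1/2)^(τ/t½) = (1/2)^(60/48) ≈ 0.4204.
C₀ = D/Vd = 571/267 ≈ 2.139 mg/L.
Before the 4th dose, 3 doses have been given. Superposition: Cmin = C₀·(f + f² + … + f^3).
≈ 2.139 × (0.4204 + 0.1767 + 0.0743) ≈ 2.139 × 0.6714 ≈ 1.436 mg/L.

1.4 mg/L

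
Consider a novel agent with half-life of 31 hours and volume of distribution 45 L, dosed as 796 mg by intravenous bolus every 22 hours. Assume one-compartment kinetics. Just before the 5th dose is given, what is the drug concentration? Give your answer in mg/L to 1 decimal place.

f = (1/2)^(τ/t½) = (1/2)^(22/31) ≈ 0.6115.
C₀ = D/Vd = 796/45 ≈ 17.689 mg/L.
Before the 5th dose, 4 doses have been given. Superposition: Cmin = C₀·(f + f² + … + f^4).
≈ 17.689 × (0.6115 + 0.3739 + 0.2287 + 0.1398) ≈ 17.689 × 1.3539 ≈ 23.949 mg/L.

23.9 mg/L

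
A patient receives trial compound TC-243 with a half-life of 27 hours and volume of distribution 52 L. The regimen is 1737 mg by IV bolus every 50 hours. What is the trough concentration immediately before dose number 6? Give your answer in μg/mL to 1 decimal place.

12.8 μg/mL

f = (1/2)^(τ/t½) = (1/2)^(50/27) ≈ 0.2770.
C₀ = D/Vd = 1737/52 ≈ 33.404 μg/mL.
Before the 6th dose, 5 doses have been given. Superposition: Cmin = C₀·(f + f² + … + f^5).
≈ 33.404 × (0.2770 + 0.0767 + 0.0213 + 0.0059 + 0.0016) ≈ 33.404 × 0.3825 ≈ 12.777 μg/mL.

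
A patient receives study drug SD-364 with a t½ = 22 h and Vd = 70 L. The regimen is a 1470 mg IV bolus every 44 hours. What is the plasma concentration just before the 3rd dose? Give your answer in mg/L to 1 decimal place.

f = (1/2)^(τ/t½) = (1/2)^(44/22) ≈ 0.2500.
C₀ = D/Vd = 1470/70 ≈ 21.000 mg/L.
Before the 3rd dose, 2 doses have been given. Superposition: Cmin = C₀·(f + f²).
≈ 21.000 × (0.2500 + 0.0625) ≈ 21.000 × 0.3125 ≈ 6.562 mg/L.

6.6 mg/L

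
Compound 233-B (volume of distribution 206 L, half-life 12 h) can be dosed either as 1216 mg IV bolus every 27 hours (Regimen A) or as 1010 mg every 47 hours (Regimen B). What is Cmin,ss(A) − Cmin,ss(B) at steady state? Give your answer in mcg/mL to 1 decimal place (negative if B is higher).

Regimen A: f = (1/2)^(27/12) ≈ 0.2102; Cmin,ss = (1216/206)·f/(1−f) ≈ 1.571 mcg/mL.
Regimen B: f = (1/2)^(47/12) ≈ 0.0662; Cmin,ss = (1010/206)·f/(1−f) ≈ 0.348 mcg/mL.
Difference ≈ 1.571 − 0.348 ≈ 1.223 mcg/mL.

1.2 mcg/mL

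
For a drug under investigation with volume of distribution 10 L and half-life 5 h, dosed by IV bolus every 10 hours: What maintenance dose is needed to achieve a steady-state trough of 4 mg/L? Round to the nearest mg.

120 mg

τ/t½ = 10/5 ≈ 2, so f = (1/2)^(10/5) ≈ 0.250000.
Cmin,ss = (D/Vd)·f/(1−f), so D = Cmin,ss·Vd·(1−f)/f.
D = 4 × 10 × (1−f)/f ≈ 4 × 10 × 3.00000 ≈ 120.00 mg.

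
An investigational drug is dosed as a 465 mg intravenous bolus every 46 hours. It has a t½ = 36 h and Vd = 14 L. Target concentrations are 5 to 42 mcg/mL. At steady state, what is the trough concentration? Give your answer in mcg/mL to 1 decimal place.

23.3 mcg/mL

τ/t½ = 46/36 ≈ 1.2778, so fraction remaining f = (1/2)^(46/36) ≈ 0.4124.
Single-dose peak C₀ = D/Vd = 465/14 ≈ 33.214 mcg/mL.
Steady-state trough Cmin,ss = C₀·f/(1−f) ≈ 33.214 × 0.4124/0.5876 ≈ 23.311 mcg/mL.
Trough 23.3 mcg/mL vs MEC 5 mcg/mL: adequate.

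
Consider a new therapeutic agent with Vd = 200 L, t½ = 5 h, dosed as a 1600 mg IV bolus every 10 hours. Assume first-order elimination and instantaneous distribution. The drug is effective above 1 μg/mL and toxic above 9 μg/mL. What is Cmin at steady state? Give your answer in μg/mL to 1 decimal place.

2.7 μg/mL

τ = 10 h = 2 half-lives, so f = (1/2)^2 = 0.25.
Accumulation ratio R = 1/(1 − f) = 1/0.75 = 4/3.
Single-dose peak C₀ = D/Vd = 1600/200 = 8 μg/mL.
Steady-state peak Cmax,ss = C₀·R = 8 × 4/3 ≈ 10.667 μg/mL.
Steady-state trough Cmin,ss = Cmax,ss·f ≈ 10.667 × 0.25 ≈ 2.667 μg/mL.
Trough 2.7 μg/mL vs MEC 1 μg/mL: adequate.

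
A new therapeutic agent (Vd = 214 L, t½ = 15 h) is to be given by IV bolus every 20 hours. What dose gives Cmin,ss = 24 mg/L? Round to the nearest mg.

7806 mg

τ/t½ = 20/15 ≈ 1.3333, so f = (1/2)^(20/15) ≈ 0.396850.
Cmin,ss = (D/Vd)·f/(1−f), so D = Cmin,ss·Vd·(1−f)/f.
D = 24 × 214 × (1−f)/f ≈ 24 × 214 × 1.51984 ≈ 7805.90 mg.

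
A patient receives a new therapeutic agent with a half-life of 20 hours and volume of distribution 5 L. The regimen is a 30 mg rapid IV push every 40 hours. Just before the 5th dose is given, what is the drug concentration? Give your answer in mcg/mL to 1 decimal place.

f = (1/2)^(τ/t½) = (1/2)^(40/20) ≈ 0.2500.
C₀ = D/Vd = 30/5 ≈ 6.000 mcg/mL.
Before the 5th dose, 4 doses have been given. Superposition: Cmin = C₀·(f + f² + … + f^4).
≈ 6.000 × (0.2500 + 0.0625 + 0.0156 + 0.0039) ≈ 6.000 × 0.3320 ≈ 1.992 mcg/mL.

2.0 mcg/mL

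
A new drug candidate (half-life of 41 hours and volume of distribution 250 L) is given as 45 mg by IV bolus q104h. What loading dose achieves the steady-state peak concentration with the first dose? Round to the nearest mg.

f = (1/2)^(104/41) ≈ 0.172350; accumulation ratio R = 1/(1−f) ≈ 1.20824.
Loading dose to hit Cmax,ss on first dose: D_load = D_maint·R ≈ 45 × 1.20824 ≈ 54.37 mg.

54 mg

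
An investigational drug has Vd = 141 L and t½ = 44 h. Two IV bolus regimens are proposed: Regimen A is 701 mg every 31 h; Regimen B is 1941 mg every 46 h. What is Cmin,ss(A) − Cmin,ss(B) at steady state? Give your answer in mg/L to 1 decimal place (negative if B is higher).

Regimen A: f = (1/2)^(31/44) ≈ 0.6136; Cmin,ss = (701/141)·f/(1−f) ≈ 7.895 mg/L.
Regimen B: f = (1/2)^(46/44) ≈ 0.4845; Cmin,ss = (1941/141)·f/(1−f) ≈ 12.938 mg/L.
Difference ≈ 7.895 − 12.938 ≈ -5.043 mg/L.

-5.0 mg/L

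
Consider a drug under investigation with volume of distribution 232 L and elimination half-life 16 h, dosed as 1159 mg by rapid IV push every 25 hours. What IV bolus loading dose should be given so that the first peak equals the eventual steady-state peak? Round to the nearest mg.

1752 mg

f = (1/2)^(25/16) ≈ 0.338564; accumulation ratio R = 1/(1−f) ≈ 1.51186.
Loading dose to hit Cmax,ss on first dose: D_load = D_maint·R ≈ 1159 × 1.51186 ≈ 1752.25 mg.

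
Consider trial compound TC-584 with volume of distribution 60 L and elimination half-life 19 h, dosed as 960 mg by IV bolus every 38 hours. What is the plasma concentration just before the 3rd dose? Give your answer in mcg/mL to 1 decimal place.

f = (1/2)^(τ/t½) = (1/2)^(38/19) ≈ 0.2500.
C₀ = D/Vd = 960/60 ≈ 16.000 mcg/mL.
Before the 3rd dose, 2 doses have been given. Superposition: Cmin = C₀·(f + f²).
≈ 16.000 × (0.2500 + 0.0625) ≈ 16.000 × 0.3125 ≈ 5.000 mcg/mL.

5.0 mcg/mL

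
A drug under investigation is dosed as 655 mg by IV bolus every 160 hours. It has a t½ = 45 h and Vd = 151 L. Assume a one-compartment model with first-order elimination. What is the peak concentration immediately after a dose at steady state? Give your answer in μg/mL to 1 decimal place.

4.7 μg/mL

Over one 160-h interval, 160/45 ≈ 3.5556 half-lives elapse, leaving f ≈ 0.0850 of each dose.
Accumulation ratio R = 1/(1 − f) ≈ 1/0.9150 ≈ 1.0929.
Single-dose peak C₀ = D/Vd = 655/151 ≈ 4.338 μg/mL.
Steady-state peak Cmax,ss = C₀·R ≈ 4.338 × 1.0929 ≈ 4.741 μg/mL.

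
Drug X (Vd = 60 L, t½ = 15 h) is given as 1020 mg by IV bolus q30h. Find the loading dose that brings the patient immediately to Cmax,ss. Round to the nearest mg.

1360 mg

f = (1/2)^(30/15) ≈ 0.250000; accumulation ratio R = 1/(1−f) ≈ 1.33333.
Loading dose to hit Cmax,ss on first dose: D_load = D_maint·R ≈ 1020 × 1.33333 ≈ 1360.00 mg.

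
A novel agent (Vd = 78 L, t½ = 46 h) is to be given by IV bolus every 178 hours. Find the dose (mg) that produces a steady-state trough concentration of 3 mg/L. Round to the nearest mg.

τ/t½ = 178/46 ≈ 3.8696, so f = (1/2)^(178/46) ≈ 0.068414.
Cmin,ss = (D/Vd)·f/(1−f), so D = Cmin,ss·Vd·(1−f)/f.
D = 3 × 78 × (1−f)/f ≈ 3 × 78 × 13.61689 ≈ 3186.35 mg.

3186 mg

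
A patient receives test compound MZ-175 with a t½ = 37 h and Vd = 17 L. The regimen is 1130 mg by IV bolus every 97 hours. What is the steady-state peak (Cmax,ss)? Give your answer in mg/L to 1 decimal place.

Over one 97-h interval, 97/37 ≈ 2.6216 half-lives elapse, leaving f ≈ 0.1625 of each dose.
Accumulation ratio R = 1/(1 − f) ≈ 1/0.8375 ≈ 1.1940.
Each bolus raises the concentration by D/Vd = 1130/17 ≈ 66.471 mg/L.
Steady-state peak Cmax,ss = C₀·R ≈ 66.471 × 1.1940 ≈ 79.366 mg/L.

79.4 mg/L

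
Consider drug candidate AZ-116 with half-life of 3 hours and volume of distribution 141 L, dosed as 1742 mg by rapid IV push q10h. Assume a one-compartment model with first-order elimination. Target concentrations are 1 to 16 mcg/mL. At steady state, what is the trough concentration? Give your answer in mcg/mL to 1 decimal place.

Over one 10-h interval, 10/3 ≈ 3.3333 half-lives elapse, leaving f ≈ 0.0992 of each dose.
Single-dose peak C₀ = D/Vd = 1742/141 ≈ 12.355 mcg/mL.
Steady-state trough Cmin,ss = C₀·f/(1−f) ≈ 12.355 × 0.0992/0.9008 ≈ 1.361 mcg/mL.
Trough 1.4 mcg/mL vs MEC 1 mcg/mL: adequate.

1.4 mcg/mL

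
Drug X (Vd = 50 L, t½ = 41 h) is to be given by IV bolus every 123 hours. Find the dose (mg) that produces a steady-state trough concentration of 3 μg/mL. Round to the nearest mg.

τ/t½ = 123/41 ≈ 3, so f = (1/2)^(123/41) ≈ 0.125000.
Cmin,ss = (D/Vd)·f/(1−f), so D = Cmin,ss·Vd·(1−f)/f.
D = 3 × 50 × (1−f)/f ≈ 3 × 50 × 7.00000 ≈ 1050.00 mg.

1050 mg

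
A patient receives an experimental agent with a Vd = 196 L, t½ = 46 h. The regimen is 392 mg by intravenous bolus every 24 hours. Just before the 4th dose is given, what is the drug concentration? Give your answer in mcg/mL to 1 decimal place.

f = (1/2)^(τ/t½) = (1/2)^(24/46) ≈ 0.6965.
C₀ = D/Vd = 392/196 ≈ 2.000 mcg/mL.
Before the 4th dose, 3 doses have been given. Superposition: Cmin = C₀·(f + f² + … + f^3).
≈ 2.000 × (0.6965 + 0.4851 + 0.3379) ≈ 2.000 × 1.5195 ≈ 3.039 mcg/mL.

3.0 mcg/mL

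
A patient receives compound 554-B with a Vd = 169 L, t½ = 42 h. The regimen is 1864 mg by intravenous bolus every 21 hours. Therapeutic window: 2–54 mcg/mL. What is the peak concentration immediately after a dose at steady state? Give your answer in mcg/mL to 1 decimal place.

k = ln2/t½ = ln2/42 ≈ 0.016504 h⁻¹; fraction remaining f = e^(−kτ) = e^(−0.016504×21) ≈ 0.7071.
At steady state, accumulation factor R = 1/(1 − e^(−kτ)) ≈ 3.4141.
Each bolus raises the concentration by D/Vd = 1864/169 ≈ 11.030 mcg/mL.
Cmax,ss = C₀/(1 − f) ≈ 11.030/0.2929 ≈ 37.658 mcg/mL.
Peak 37.7 mcg/mL vs MTC 54 mcg/mL: below toxic threshold.

37.7 mcg/mL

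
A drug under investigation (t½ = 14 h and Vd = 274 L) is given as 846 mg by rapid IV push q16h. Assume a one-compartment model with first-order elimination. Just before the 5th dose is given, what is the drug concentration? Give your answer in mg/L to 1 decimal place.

2.4 mg/L

f = (1/2)^(τ/t½) = (1/2)^(16/14) ≈ 0.4529.
C₀ = D/Vd = 846/274 ≈ 3.088 mg/L.
Before the 5th dose, 4 doses have been given. Superposition: Cmin = C₀·(f + f² + … + f^4).
≈ 3.088 × (0.4529 + 0.2051 + 0.0929 + 0.0421) ≈ 3.088 × 0.7930 ≈ 2.449 mg/L.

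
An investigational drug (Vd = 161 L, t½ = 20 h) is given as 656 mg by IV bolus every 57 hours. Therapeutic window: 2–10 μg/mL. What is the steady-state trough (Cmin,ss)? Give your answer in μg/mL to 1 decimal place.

0.7 μg/mL

Over one 57-h interval, 57/20 ≈ 2.85 half-lives elapse, leaving f ≈ 0.1387 of each dose.
Single-dose peak C₀ = D/Vd = 656/161 ≈ 4.075 μg/mL.
Steady-state trough Cmin,ss = C₀·f/(1−f) ≈ 4.075 × 0.1387/0.8613 ≈ 0.656 μg/mL.
Trough 0.7 μg/mL vs MEC 2 μg/mL: subtherapeutic.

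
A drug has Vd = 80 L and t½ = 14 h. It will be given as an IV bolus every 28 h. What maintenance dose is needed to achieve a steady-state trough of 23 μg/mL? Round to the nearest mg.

5520 mg

τ/t½ = 28/14 ≈ 2, so f = (1/2)^(28/14) ≈ 0.250000.
Cmin,ss = (D/Vd)·f/(1−f), so D = Cmin,ss·Vd·(1−f)/f.
D = 23 × 80 × (1−f)/f ≈ 23 × 80 × 3.00000 ≈ 5520.00 mg.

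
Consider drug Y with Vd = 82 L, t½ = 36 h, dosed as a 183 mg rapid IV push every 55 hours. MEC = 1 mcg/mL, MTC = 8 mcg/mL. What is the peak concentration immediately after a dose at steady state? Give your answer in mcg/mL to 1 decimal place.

3.4 mcg/mL

Over one 55-h interval, 55/36 ≈ 1.5278 half-lives elapse, leaving f ≈ 0.3468 of each dose.
Accumulation ratio R = 1/(1 − f) ≈ 1/0.6532 ≈ 1.5309.
Each bolus raises the concentration by D/Vd = 183/82 ≈ 2.232 mcg/mL.
Steady-state peak Cmax,ss = C₀·R ≈ 2.232 × 1.5309 ≈ 3.417 mcg/mL.
Peak 3.4 mcg/mL vs MTC 8 mcg/mL: below toxic threshold.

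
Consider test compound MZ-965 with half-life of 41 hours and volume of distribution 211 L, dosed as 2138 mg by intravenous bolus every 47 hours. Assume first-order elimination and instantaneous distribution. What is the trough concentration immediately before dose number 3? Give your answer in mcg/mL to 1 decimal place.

6.6 mcg/mL

f = (1/2)^(τ/t½) = (1/2)^(47/41) ≈ 0.4518.
C₀ = D/Vd = 2138/211 ≈ 10.133 mcg/mL.
Before the 3rd dose, 2 doses have been given. Superposition: Cmin = C₀·(f + f²).
≈ 10.133 × (0.4518 + 0.2041) ≈ 10.133 × 0.6559 ≈ 6.646 mcg/mL.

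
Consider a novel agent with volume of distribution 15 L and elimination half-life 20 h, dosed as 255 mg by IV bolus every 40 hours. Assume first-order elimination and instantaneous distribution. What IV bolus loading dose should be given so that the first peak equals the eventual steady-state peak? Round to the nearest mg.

f = (1/2)^(40/20) ≈ 0.250000; accumulation ratio R = 1/(1−f) ≈ 1.33333.
Loading dose to hit Cmax,ss on first dose: D_load = D_maint·R ≈ 255 × 1.33333 ≈ 340.00 mg.

340 mg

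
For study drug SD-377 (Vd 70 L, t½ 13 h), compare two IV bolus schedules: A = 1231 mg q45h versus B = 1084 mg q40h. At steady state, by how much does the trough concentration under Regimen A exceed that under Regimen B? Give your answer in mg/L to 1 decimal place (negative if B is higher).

Regimen A: f = (1/2)^(45/13) ≈ 0.0908; Cmin,ss = (1231/70)·f/(1−f) ≈ 1.756 mg/L.
Regimen B: f = (1/2)^(40/13) ≈ 0.1185; Cmin,ss = (1084/70)·f/(1−f) ≈ 2.082 mg/L.
Difference ≈ 1.756 − 2.082 ≈ -0.326 mg/L.

-0.3 mg/L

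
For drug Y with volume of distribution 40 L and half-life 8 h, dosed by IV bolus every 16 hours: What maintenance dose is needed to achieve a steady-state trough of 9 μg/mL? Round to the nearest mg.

τ/t½ = 16/8 ≈ 2, so f = (1/2)^(16/8) ≈ 0.250000.
Cmin,ss = (D/Vd)·f/(1−f), so D = Cmin,ss·Vd·(1−f)/f.
D = 9 × 40 × (1−f)/f ≈ 9 × 40 × 3.00000 ≈ 1080.00 mg.

1080 mg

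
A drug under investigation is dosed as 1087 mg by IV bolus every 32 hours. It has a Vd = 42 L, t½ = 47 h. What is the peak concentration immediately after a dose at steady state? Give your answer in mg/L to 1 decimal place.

k = ln2/t½ = ln2/47 ≈ 0.014748 h⁻¹; fraction remaining f = e^(−kτ) = e^(−0.014748×32) ≈ 0.6238.
At steady state, accumulation factor R = 1/(1 − e^(−kτ)) ≈ 2.6582.
Single-dose peak C₀ = D/Vd = 1087/42 ≈ 25.881 mg/L.
Steady-state peak Cmax,ss = C₀·R ≈ 25.881 × 2.6582 ≈ 68.797 mg/L.

68.8 mg/L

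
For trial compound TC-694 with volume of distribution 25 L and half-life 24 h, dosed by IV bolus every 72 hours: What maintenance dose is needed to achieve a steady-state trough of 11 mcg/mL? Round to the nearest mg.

1925 mg

τ/t½ = 72/24 ≈ 3, so f = (1/2)^(72/24) ≈ 0.125000.
Cmin,ss = (D/Vd)·f/(1−f), so D = Cmin,ss·Vd·(1−f)/f.
D = 11 × 25 × (1−f)/f ≈ 11 × 25 × 7.00000 ≈ 1925.00 mg.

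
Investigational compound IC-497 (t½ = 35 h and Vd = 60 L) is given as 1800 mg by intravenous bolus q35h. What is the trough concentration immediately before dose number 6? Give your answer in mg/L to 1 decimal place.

29.1 mg/L

f = (1/2)^(τ/t½) = (1/2)^(35/35) ≈ 0.5000.
C₀ = D/Vd = 1800/60 ≈ 30.000 mg/L.
Before the 6th dose, 5 doses have been given. Superposition: Cmin = C₀·(f + f² + … + f^5).
≈ 30.000 × (0.5000 + 0.2500 + 0.1250 + 0.0625 + 0.0313) ≈ 30.000 × 0.9688 ≈ 29.064 mg/L.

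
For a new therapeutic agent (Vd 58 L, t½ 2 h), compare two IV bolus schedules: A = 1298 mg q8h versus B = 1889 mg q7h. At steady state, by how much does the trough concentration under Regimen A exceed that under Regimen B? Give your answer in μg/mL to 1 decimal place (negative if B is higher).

Regimen A: f = (1/2)^(8/2) ≈ 0.0625; Cmin,ss = (1298/58)·f/(1−f) ≈ 1.492 μg/mL.
Regimen B: f = (1/2)^(7/2) ≈ 0.0884; Cmin,ss = (1889/58)·f/(1−f) ≈ 3.158 μg/mL.
Difference ≈ 1.492 − 3.158 ≈ -1.666 μg/mL.

-1.7 μg/mL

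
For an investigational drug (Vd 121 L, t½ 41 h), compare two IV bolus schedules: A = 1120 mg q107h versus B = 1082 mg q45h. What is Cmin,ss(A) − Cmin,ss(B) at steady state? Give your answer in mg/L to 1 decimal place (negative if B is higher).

Regimen A: f = (1/2)^(107/41) ≈ 0.1638; Cmin,ss = (1120/121)·f/(1−f) ≈ 1.813 mg/L.
Regimen B: f = (1/2)^(45/41) ≈ 0.4673; Cmin,ss = (1082/121)·f/(1−f) ≈ 7.844 mg/L.
Difference ≈ 1.813 − 7.844 ≈ -6.031 mg/L.

-6.0 mg/L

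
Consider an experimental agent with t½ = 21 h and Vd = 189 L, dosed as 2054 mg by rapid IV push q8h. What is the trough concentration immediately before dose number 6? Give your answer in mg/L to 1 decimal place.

f = (1/2)^(τ/t½) = (1/2)^(8/21) ≈ 0.7679.
C₀ = D/Vd = 2054/189 ≈ 10.868 mg/L.
Before the 6th dose, 5 doses have been given. Superposition: Cmin = C₀·(f + f² + … + f^5).
≈ 10.868 × (0.7679 + 0.5897 + 0.4528 + 0.3477 + 0.2670) ≈ 10.868 × 2.4251 ≈ 26.356 mg/L.

26.4 mg/L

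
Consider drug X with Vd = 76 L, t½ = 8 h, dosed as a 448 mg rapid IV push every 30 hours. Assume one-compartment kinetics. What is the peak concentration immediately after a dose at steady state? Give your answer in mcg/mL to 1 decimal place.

6.4 mcg/mL

k = ln2/t½ = ln2/8 ≈ 0.086643 h⁻¹; fraction remaining f = e^(−kτ) = e^(−0.086643×30) ≈ 0.0743.
At steady state, accumulation factor R = 1/(1 − e^(−kτ)) ≈ 1.0803.
Each bolus raises the concentration by D/Vd = 448/76 ≈ 5.895 mcg/mL.
Steady-state peak Cmax,ss = C₀·R ≈ 5.895 × 1.0803 ≈ 6.368 mcg/mL.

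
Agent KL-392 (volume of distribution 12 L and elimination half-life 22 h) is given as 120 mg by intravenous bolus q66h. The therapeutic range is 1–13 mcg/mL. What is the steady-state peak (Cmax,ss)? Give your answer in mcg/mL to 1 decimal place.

τ = 66 h = 3 half-lives, so f = (1/2)^3 = 0.125.
Accumulation ratio R = 1/(1 − f) = 1/0.875 = 8/7.
Single-dose peak C₀ = D/Vd = 120/12 = 10 mcg/mL.
Steady-state peak Cmax,ss = C₀·R = 10 × 8/7 ≈ 11.429 mcg/mL.
Peak 11.4 mcg/mL vs MTC 13 mcg/mL: below toxic threshold.

11.4 mcg/mL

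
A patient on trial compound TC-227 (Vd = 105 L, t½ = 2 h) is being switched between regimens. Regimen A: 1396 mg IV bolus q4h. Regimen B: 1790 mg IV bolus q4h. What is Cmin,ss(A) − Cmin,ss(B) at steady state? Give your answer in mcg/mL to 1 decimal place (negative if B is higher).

Regimen A: f = (1/2)^(4/2) ≈ 0.2500; Cmin,ss = (1396/105)·f/(1−f) ≈ 4.432 mcg/mL.
Regimen B: f = (1/2)^(4/2) ≈ 0.2500; Cmin,ss = (1790/105)·f/(1−f) ≈ 5.683 mcg/mL.
Difference ≈ 4.432 − 5.683 ≈ -1.251 mcg/mL.

-1.3 mcg/mL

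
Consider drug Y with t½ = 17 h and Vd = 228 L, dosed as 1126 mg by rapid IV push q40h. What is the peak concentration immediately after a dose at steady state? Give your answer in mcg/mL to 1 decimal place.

k = ln2/t½ = ln2/17 ≈ 0.040773 h⁻¹; fraction remaining f = e^(−kτ) = e^(−0.040773×40) ≈ 0.1957.
At steady state, accumulation factor R = 1/(1 − e^(−kτ)) ≈ 1.2433.
Each bolus raises the concentration by D/Vd = 1126/228 ≈ 4.939 mcg/mL.
Steady-state peak Cmax,ss = C₀·R ≈ 4.939 × 1.2433 ≈ 6.141 mcg/mL.

6.1 mcg/mL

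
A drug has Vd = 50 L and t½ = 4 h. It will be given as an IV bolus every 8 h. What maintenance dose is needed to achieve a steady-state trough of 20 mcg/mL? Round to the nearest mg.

3000 mg

τ/t½ = 8/4 ≈ 2, so f = (1/2)^(8/4) ≈ 0.250000.
Cmin,ss = (D/Vd)·f/(1−f), so D = Cmin,ss·Vd·(1−f)/f.
D = 20 × 50 × (1−f)/f ≈ 20 × 50 × 3.00000 ≈ 3000.00 mg.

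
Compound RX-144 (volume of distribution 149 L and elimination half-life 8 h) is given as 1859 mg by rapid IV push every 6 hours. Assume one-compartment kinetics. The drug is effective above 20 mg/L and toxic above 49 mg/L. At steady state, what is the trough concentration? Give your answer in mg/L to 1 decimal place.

Over one 6-h interval, 6/8 ≈ 0.75 half-lives elapse, leaving f ≈ 0.5946 of each dose.
Accumulation ratio R = 1/(1 − f) ≈ 1/0.4054 ≈ 2.4667.
Each bolus raises the concentration by D/Vd = 1859/149 ≈ 12.477 mg/L.
Steady-state peak Cmax,ss = C₀·R ≈ 12.477 × 2.4667 ≈ 30.777 mg/L.
One interval later, Cmin,ss = Cmax,ss·e^(−kτ) ≈ 30.777 × 0.5946 ≈ 18.300 mg/L.
Trough 18.3 mg/L vs MEC 20 mg/L: subtherapeutic.

18.3 mg/L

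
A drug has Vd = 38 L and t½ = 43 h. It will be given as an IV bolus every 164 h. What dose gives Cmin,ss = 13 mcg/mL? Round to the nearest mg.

τ/t½ = 164/43 ≈ 3.814, so f = (1/2)^(164/43) ≈ 0.071103.
Cmin,ss = (D/Vd)·f/(1−f), so D = Cmin,ss·Vd·(1−f)/f.
D = 13 × 38 × (1−f)/f ≈ 13 × 38 × 13.06410 ≈ 6453.67 mg.

6454 mg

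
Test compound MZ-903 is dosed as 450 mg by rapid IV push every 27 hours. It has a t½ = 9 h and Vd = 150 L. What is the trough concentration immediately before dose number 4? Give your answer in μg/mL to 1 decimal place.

f = (1/2)^(τ/t½) = (1/2)^(27/9) ≈ 0.1250.
C₀ = D/Vd = 450/150 ≈ 3.000 μg/mL.
Before the 4th dose, 3 doses have been given. Superposition: Cmin = C₀·(f + f² + … + f^3).
≈ 3.000 × (0.1250 + 0.0156 + 0.0020) ≈ 3.000 × 0.1426 ≈ 0.428 μg/mL.

0.4 μg/mL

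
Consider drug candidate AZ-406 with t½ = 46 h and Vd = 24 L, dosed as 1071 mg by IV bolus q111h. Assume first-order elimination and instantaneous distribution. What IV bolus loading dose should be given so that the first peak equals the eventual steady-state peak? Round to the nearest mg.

f = (1/2)^(111/46) ≈ 0.187759; accumulation ratio R = 1/(1−f) ≈ 1.23116.
Loading dose to hit Cmax,ss on first dose: D_load = D_maint·R ≈ 1071 × 1.23116 ≈ 1318.57 mg.

1319 mg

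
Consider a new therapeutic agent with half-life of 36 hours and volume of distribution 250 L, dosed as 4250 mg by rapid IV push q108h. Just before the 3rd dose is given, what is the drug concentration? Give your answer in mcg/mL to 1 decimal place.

f = (1/2)^(τ/t½) = (1/2)^(108/36) ≈ 0.1250.
C₀ = D/Vd = 4250/250 ≈ 17.000 mcg/mL.
Before the 3rd dose, 2 doses have been given. Superposition: Cmin = C₀·(f + f²).
≈ 17.000 × (0.1250 + 0.0156) ≈ 17.000 × 0.1406 ≈ 2.390 mcg/mL.

2.4 mcg/mL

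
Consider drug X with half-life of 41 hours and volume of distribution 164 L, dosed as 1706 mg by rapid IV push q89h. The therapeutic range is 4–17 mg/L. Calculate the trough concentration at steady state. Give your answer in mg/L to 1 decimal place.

τ/t½ = 89/41 ≈ 2.1707, so fraction remaining f = (1/2)^(89/41) ≈ 0.2221.
Single-dose peak C₀ = D/Vd = 1706/164 ≈ 10.402 mg/L.
Steady-state trough Cmin,ss = C₀·f/(1−f) ≈ 10.402 × 0.2221/0.7779 ≈ 2.970 mg/L.
Trough 3.0 mg/L vs MEC 4 mg/L: subtherapeutic.

3.0 mg/L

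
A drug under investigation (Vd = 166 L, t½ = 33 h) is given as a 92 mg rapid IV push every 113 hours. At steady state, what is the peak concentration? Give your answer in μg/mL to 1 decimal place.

τ/t½ = 113/33 ≈ 3.4242, so fraction remaining f = (1/2)^(113/33) ≈ 0.0932.
At steady state, accumulation factor R = 1/(1 − e^(−kτ)) ≈ 1.1028.
Single-dose peak C₀ = D/Vd = 92/166 ≈ 0.554 μg/mL.
Steady-state peak Cmax,ss = C₀·R ≈ 0.554 × 1.1028 ≈ 0.611 μg/mL.

0.6 μg/mL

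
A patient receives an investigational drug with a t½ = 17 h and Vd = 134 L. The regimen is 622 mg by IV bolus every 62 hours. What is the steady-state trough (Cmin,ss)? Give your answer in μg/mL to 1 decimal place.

τ/t½ = 62/17 ≈ 3.6471, so fraction remaining f = (1/2)^(62/17) ≈ 0.0798.
Single-dose peak C₀ = D/Vd = 622/134 ≈ 4.642 μg/mL.
Steady-state trough Cmin,ss = C₀·f/(1−f) ≈ 4.642 × 0.0798/0.9202 ≈ 0.403 μg/mL.

0.4 μg/mL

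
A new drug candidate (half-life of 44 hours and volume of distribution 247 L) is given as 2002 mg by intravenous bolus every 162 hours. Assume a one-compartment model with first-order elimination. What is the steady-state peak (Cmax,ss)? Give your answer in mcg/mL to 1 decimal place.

8.8 mcg/mL

k = ln2/t½ = ln2/44 ≈ 0.015753 h⁻¹; fraction remaining f = e^(−kτ) = e^(−0.015753×162) ≈ 0.0779.
At steady state, accumulation factor R = 1/(1 − e^(−kτ)) ≈ 1.0845.
Each bolus raises the concentration by D/Vd = 2002/247 ≈ 8.105 mcg/mL.
Steady-state peak Cmax,ss = C₀·R ≈ 8.105 × 1.0845 ≈ 8.790 mcg/mL.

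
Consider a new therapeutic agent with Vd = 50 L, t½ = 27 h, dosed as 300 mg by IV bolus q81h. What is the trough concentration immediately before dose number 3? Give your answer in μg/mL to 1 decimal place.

f = (1/2)^(τ/t½) = (1/2)^(81/27) ≈ 0.1250.
C₀ = D/Vd = 300/50 ≈ 6.000 μg/mL.
Before the 3rd dose, 2 doses have been given. Superposition: Cmin = C₀·(f + f²).
≈ 6.000 × (0.1250 + 0.0156) ≈ 6.000 × 0.1406 ≈ 0.844 μg/mL.

0.8 μg/mL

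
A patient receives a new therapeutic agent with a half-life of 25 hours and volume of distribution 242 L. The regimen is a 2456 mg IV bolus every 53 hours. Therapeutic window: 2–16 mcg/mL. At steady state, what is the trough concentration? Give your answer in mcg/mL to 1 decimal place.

3.0 mcg/mL

Over one 53-h interval, 53/25 ≈ 2.12 half-lives elapse, leaving f ≈ 0.2300 of each dose.
Each bolus raises the concentration by D/Vd = 2456/242 ≈ 10.149 mcg/mL.
Steady-state trough Cmin,ss = C₀·f/(1−f) ≈ 10.149 × 0.2300/0.7700 ≈ 3.032 mcg/mL.
Trough 3.0 mcg/mL vs MEC 2 mcg/mL: adequate.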